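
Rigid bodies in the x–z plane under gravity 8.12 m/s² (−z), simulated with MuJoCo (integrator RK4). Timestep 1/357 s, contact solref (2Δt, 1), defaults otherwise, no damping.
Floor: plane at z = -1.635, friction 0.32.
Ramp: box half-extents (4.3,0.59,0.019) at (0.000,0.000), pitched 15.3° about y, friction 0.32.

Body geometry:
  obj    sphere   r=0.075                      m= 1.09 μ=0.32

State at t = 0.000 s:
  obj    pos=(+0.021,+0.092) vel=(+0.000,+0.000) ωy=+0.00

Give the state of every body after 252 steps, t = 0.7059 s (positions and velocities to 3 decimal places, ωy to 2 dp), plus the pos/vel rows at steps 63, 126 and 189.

State at t = 0.7059 s:
  obj    pos=(+0.389,-0.009) vel=(+1.042,-0.285) ωy=+14.40

Key-timestep trajectory:
   step    t(s)  obj.x    obj.z    obj.vx   obj.vz 
     63  0.1765   +0.044  +0.085  +0.261  -0.071
    126  0.3529   +0.113  +0.067  +0.521  -0.143
    189  0.5294   +0.228  +0.035  +0.782  -0.214


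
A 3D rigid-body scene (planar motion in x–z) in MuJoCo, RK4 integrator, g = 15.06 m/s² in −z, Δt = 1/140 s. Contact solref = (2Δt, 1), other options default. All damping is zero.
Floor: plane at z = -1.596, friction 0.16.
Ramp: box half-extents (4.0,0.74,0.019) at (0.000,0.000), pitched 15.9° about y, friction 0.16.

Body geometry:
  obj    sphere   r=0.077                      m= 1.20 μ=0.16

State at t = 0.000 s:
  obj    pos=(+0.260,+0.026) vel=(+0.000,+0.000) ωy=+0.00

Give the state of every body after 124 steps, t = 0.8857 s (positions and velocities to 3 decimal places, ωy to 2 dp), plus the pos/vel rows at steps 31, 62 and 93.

State at t = 0.8857 s:
  obj    pos=(+1.372,-0.291) vel=(+2.510,-0.715) ωy=+33.89

Key-timestep trajectory:
   step    t(s)  obj.x    obj.z    obj.vx   obj.vz 
     31  0.2214   +0.330  +0.006  +0.628  -0.179
     62  0.4429   +0.538  -0.053  +1.255  -0.358
     93  0.6643   +0.885  -0.152  +1.883  -0.536


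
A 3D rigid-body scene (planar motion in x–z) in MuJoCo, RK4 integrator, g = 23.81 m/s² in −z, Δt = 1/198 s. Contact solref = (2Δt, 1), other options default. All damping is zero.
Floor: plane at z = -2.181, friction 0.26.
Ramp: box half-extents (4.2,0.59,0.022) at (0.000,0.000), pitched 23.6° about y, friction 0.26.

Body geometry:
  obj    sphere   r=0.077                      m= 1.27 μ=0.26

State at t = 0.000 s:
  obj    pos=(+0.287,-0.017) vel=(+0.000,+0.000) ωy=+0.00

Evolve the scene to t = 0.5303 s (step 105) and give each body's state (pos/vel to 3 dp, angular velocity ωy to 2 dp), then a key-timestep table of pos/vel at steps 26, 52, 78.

State at t = 0.5303 s:
  obj    pos=(+1.164,-0.401) vel=(+3.309,-1.446) ωy=+46.88

Key-timestep trajectory:
   step    t(s)  obj.x    obj.z    obj.vx   obj.vz 
     26  0.1313   +0.341  -0.041  +0.820  -0.358
     52  0.2626   +0.502  -0.111  +1.639  -0.716
     78  0.3939   +0.771  -0.229  +2.458  -1.074


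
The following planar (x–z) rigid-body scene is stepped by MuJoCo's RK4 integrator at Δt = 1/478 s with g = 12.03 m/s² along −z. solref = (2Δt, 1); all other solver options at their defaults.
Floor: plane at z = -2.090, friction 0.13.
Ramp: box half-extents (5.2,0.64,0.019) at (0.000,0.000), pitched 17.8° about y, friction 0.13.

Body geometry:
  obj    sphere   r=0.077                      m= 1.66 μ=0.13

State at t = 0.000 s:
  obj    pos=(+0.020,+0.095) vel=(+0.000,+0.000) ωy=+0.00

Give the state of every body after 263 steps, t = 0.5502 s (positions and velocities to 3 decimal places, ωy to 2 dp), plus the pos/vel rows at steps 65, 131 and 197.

State at t = 0.5502 s:
  obj    pos=(+0.399,-0.027) vel=(+1.376,-0.442) ωy=+18.77

Key-timestep trajectory:
   step    t(s)  obj.x    obj.z    obj.vx   obj.vz 
     65  0.1360   +0.043  +0.087  +0.340  -0.109
    131  0.2741   +0.114  +0.064  +0.686  -0.220
    197  0.4121   +0.232  +0.026  +1.031  -0.331


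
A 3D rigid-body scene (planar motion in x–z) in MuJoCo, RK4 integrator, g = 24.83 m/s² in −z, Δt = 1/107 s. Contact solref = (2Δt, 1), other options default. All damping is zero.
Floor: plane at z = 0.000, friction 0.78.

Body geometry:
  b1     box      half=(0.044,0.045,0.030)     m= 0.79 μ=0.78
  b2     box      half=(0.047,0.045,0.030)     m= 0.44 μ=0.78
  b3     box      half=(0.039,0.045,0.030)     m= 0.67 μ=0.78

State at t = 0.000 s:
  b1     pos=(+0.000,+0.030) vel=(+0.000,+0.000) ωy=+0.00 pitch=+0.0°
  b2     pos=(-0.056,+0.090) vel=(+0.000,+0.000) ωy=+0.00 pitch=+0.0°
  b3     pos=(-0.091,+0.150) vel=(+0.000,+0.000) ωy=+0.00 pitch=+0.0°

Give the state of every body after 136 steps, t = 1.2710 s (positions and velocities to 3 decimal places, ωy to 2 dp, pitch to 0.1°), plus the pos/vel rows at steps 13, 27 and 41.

State at t = 1.2710 s:
  b1     pos=(+0.000,+0.030) vel=(+0.000,+0.000) ωy=+0.00 pitch=+0.0°
  b2     pos=(-0.093,+0.047) vel=(+0.000,+0.000) ωy=+0.00 pitch=-90.0°
  b3     pos=(-0.187,+0.039) vel=(+0.000,+0.000) ωy=+0.00 pitch=-90.0°

Key-timestep trajectory:
   step    t(s)  b1.x    b1.z    b1.vx   b1.vz   b2.x    b2.z    b2.vx   b2.vz   b3.x    b3.z    b3.vx   b3.vz 
     13  0.1215   +0.000  +0.030  +0.000  +0.002   -0.078  +0.063  -0.319  -0.844   -0.153  +0.071  -0.761  -1.800
     27  0.2523   +0.000  +0.030  +0.000  +0.000   -0.110  +0.054  +0.081  -0.014   -0.189  +0.040  +0.294  -0.178
     41  0.3832   +0.000  +0.030  +0.000  +0.000   -0.093  +0.046  -0.140  -0.033   -0.187  +0.039  +0.002  +0.004


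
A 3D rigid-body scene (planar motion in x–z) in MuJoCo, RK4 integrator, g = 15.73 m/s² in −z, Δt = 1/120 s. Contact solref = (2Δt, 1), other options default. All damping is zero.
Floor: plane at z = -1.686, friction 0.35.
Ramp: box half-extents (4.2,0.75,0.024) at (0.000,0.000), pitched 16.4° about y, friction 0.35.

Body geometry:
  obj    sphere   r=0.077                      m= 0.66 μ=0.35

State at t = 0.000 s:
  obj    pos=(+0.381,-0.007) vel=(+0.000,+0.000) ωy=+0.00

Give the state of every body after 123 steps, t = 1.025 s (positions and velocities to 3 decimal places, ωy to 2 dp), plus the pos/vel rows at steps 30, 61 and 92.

State at t = 1.025 s:
  obj    pos=(+1.980,-0.477) vel=(+3.119,-0.918) ωy=+42.22

Key-timestep trajectory:
   step    t(s)  obj.x    obj.z    obj.vx   obj.vz 
     30  0.2500   +0.476  -0.035  +0.761  -0.224
     61  0.5083   +0.774  -0.123  +1.547  -0.455
     92  0.7667   +1.276  -0.270  +2.333  -0.687


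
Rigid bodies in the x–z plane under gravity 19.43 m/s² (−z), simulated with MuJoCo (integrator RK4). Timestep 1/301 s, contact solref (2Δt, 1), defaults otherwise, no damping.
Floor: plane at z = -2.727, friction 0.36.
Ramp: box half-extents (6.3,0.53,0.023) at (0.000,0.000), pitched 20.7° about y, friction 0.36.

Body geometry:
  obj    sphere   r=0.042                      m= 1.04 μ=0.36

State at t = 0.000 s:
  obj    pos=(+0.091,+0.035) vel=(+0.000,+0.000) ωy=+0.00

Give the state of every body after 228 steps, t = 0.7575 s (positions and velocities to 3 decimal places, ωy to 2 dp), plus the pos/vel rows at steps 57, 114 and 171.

State at t = 0.7575 s:
  obj    pos=(+1.408,-0.462) vel=(+3.476,-1.314) ωy=+88.46

Key-timestep trajectory:
   step    t(s)  obj.x    obj.z    obj.vx   obj.vz 
     57  0.1894   +0.173  +0.004  +0.869  -0.328
    114  0.3787   +0.420  -0.089  +1.738  -0.657
    171  0.5681   +0.832  -0.245  +2.607  -0.985


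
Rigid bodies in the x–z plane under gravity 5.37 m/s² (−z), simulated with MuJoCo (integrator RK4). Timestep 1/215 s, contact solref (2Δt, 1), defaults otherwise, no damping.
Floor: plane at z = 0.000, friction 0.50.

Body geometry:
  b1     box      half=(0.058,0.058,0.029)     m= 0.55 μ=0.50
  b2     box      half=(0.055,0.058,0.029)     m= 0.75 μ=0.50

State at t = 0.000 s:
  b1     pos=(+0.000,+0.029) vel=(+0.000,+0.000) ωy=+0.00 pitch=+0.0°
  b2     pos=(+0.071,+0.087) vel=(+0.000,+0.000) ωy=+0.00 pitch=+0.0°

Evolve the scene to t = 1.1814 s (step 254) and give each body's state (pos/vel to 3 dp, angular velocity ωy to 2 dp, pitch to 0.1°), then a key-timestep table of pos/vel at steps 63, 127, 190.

State at t = 1.1814 s:
  b1     pos=(+0.000,+0.029) vel=(+0.000,+0.000) ωy=+0.00 pitch=+0.0°
  b2     pos=(+0.127,+0.055) vel=(+0.001,+0.001) ωy=+0.01 pitch=+90.0°

Key-timestep trajectory:
   step    t(s)  b1.x    b1.z    b1.vx   b1.vz   b2.x    b2.z    b2.vx   b2.vz 
     63  0.2930   +0.000  +0.029  +0.000  +0.000   +0.104  +0.062  +0.198  -0.026
    127  0.5907   +0.000  +0.029  +0.000  +0.000   +0.143  +0.061  -0.013  -0.003
    190  0.8837   +0.000  +0.029  +0.000  +0.000   +0.123  +0.057  +0.055  -0.023


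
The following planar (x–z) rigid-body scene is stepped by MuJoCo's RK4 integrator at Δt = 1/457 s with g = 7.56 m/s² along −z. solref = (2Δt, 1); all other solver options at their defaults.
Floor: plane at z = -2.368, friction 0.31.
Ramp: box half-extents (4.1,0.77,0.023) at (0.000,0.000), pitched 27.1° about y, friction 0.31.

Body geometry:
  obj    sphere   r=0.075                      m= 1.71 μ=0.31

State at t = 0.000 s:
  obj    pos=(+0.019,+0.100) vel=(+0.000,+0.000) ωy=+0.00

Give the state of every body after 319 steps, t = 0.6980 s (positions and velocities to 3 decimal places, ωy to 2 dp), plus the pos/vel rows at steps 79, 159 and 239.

State at t = 0.6980 s:
  obj    pos=(+0.553,-0.173) vel=(+1.529,-0.782) ωy=+22.89

Key-timestep trajectory:
   step    t(s)  obj.x    obj.z    obj.vx   obj.vz 
     79  0.1729   +0.052  +0.084  +0.379  -0.194
    159  0.3479   +0.152  +0.032  +0.762  -0.390
    239  0.5230   +0.319  -0.053  +1.145  -0.586


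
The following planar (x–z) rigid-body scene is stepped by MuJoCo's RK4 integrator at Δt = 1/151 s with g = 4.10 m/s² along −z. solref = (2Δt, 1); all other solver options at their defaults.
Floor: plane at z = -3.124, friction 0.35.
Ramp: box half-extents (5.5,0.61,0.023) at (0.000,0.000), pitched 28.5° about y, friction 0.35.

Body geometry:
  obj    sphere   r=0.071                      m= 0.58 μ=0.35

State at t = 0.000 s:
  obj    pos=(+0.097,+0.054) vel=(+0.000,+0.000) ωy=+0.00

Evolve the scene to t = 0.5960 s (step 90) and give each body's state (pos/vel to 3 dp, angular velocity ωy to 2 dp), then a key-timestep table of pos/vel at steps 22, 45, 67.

State at t = 0.5960 s:
  obj    pos=(+0.315,-0.064) vel=(+0.732,-0.397) ωy=+11.73

Key-timestep trajectory:
   step    t(s)  obj.x    obj.z    obj.vx   obj.vz 
     22  0.1457   +0.110  +0.047  +0.179  -0.097
     45  0.2980   +0.152  +0.025  +0.366  -0.199
     67  0.4437   +0.218  -0.011  +0.545  -0.296


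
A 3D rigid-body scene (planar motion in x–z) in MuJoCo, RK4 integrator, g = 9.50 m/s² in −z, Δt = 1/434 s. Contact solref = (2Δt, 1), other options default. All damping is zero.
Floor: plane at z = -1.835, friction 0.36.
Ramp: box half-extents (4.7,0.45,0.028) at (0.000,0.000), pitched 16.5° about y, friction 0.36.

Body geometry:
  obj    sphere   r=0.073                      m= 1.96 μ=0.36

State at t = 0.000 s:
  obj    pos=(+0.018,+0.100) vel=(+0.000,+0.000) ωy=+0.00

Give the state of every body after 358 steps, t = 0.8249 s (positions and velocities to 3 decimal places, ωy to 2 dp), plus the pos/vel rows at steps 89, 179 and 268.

State at t = 0.8249 s:
  obj    pos=(+0.647,-0.086) vel=(+1.524,-0.452) ωy=+21.78

Key-timestep trajectory:
   step    t(s)  obj.x    obj.z    obj.vx   obj.vz 
     89  0.2051   +0.057  +0.088  +0.379  -0.112
    179  0.4124   +0.175  +0.053  +0.762  -0.226
    268  0.6175   +0.370  -0.004  +1.141  -0.338


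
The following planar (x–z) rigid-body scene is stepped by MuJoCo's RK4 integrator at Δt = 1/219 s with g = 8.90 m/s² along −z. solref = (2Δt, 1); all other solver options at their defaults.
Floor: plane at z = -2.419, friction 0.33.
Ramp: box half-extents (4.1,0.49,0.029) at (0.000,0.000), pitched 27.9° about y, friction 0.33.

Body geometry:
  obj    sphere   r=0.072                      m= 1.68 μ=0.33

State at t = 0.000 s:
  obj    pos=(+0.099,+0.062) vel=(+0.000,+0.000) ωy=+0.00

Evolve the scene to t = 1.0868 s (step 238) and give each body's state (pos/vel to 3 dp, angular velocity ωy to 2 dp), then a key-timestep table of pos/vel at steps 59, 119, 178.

State at t = 1.0868 s:
  obj    pos=(+1.652,-0.760) vel=(+2.857,-1.513) ωy=+44.89

Key-timestep trajectory:
   step    t(s)  obj.x    obj.z    obj.vx   obj.vz 
     59  0.2694   +0.194  +0.011  +0.708  -0.375
    119  0.5434   +0.487  -0.144  +1.429  -0.756
    178  0.8128   +0.967  -0.398  +2.137  -1.131


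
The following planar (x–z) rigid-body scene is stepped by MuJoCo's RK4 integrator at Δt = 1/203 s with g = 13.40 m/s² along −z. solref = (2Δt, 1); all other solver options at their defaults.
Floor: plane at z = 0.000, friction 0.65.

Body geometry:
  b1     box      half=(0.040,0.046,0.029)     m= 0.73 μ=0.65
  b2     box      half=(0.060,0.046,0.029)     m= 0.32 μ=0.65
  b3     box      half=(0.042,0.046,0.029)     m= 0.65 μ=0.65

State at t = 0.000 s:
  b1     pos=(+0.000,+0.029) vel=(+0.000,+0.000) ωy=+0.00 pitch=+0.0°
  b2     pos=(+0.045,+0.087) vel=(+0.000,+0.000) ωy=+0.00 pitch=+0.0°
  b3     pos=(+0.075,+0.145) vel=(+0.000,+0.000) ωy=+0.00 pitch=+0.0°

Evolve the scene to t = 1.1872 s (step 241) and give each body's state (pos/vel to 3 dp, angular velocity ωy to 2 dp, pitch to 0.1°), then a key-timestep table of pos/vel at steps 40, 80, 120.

State at t = 1.1872 s:
  b1     pos=(+0.000,+0.029) vel=(+0.000,+0.000) ωy=+0.00 pitch=+0.0°
  b2     pos=(+0.158,+0.061) vel=(+0.000,+0.000) ωy=+0.01 pitch=+140.1°
  b3     pos=(+0.242,+0.029) vel=(+0.000,+0.000) ωy=+0.00 pitch=+180.0°

Key-timestep trajectory:
   step    t(s)  b1.x    b1.z    b1.vx   b1.vz   b2.x    b2.z    b2.vx   b2.vz   b3.x    b3.z    b3.vx   b3.vz 
     40  0.1970   +0.000  +0.029  +0.000  +0.000   +0.073  +0.065  +0.337  +0.082   +0.146  +0.053  +0.539  -1.438
     80  0.3941   +0.000  +0.029  +0.000  +0.000   +0.125  +0.066  +0.089  +0.009   +0.231  +0.040  +0.461  -0.351
    120  0.5911   +0.000  +0.029  +0.000  +0.000   +0.137  +0.066  +0.087  -0.008   +0.242  +0.029  +0.000  +0.000


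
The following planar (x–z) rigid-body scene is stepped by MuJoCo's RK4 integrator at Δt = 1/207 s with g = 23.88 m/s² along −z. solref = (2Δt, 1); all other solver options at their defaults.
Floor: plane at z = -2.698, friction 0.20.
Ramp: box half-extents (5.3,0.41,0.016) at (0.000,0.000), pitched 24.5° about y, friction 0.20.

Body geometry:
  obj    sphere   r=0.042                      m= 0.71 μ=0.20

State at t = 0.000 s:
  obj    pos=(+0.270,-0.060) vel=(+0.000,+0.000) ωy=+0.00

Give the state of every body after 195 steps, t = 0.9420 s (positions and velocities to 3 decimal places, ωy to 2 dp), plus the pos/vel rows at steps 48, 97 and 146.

State at t = 0.9420 s:
  obj    pos=(+3.126,-1.361) vel=(+6.064,-2.763) ωy=+158.61

Key-timestep trajectory:
   step    t(s)  obj.x    obj.z    obj.vx   obj.vz 
     48  0.2319   +0.443  -0.138  +1.493  -0.680
     97  0.4686   +0.977  -0.382  +3.016  -1.375
    146  0.7053   +1.871  -0.789  +4.540  -2.069


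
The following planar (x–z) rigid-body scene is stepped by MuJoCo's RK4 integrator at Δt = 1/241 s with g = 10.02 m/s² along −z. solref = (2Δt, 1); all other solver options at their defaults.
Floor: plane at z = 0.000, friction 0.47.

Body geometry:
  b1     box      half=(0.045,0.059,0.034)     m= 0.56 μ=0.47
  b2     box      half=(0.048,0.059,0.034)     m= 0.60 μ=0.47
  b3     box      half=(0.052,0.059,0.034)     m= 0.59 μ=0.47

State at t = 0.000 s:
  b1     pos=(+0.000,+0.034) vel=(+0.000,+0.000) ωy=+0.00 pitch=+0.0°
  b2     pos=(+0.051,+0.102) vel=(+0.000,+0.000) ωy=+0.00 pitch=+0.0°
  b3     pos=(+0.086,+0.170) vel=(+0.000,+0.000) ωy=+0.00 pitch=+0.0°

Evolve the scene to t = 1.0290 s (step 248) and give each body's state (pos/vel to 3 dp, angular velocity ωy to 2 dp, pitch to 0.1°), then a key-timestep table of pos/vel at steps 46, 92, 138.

State at t = 1.0290 s:
  b1     pos=(+0.000,+0.034) vel=(+0.000,+0.000) ωy=+0.00 pitch=+0.0°
  b2     pos=(+0.097,+0.048) vel=(+0.000,+0.000) ωy=+0.00 pitch=+90.0°
  b3     pos=(+0.288,+0.034) vel=(+0.000,+0.000) ωy=+0.00 pitch=+180.0°

Key-timestep trajectory:
   step    t(s)  b1.x    b1.z    b1.vx   b1.vz   b2.x    b2.z    b2.vx   b2.vz   b3.x    b3.z    b3.vx   b3.vz 
     46  0.1909   +0.000  +0.034  +0.000  +0.000   +0.072  +0.090  +0.219  -0.254   +0.142  +0.120  +0.513  -0.828
     92  0.3817   +0.000  +0.034  +0.000  +0.000   +0.117  +0.057  +0.079  +0.011   +0.231  +0.062  +0.298  -0.004
    138  0.5726   +0.000  +0.034  +0.000  +0.000   +0.100  +0.050  -0.288  -0.176   +0.288  +0.034  +0.000  +0.007


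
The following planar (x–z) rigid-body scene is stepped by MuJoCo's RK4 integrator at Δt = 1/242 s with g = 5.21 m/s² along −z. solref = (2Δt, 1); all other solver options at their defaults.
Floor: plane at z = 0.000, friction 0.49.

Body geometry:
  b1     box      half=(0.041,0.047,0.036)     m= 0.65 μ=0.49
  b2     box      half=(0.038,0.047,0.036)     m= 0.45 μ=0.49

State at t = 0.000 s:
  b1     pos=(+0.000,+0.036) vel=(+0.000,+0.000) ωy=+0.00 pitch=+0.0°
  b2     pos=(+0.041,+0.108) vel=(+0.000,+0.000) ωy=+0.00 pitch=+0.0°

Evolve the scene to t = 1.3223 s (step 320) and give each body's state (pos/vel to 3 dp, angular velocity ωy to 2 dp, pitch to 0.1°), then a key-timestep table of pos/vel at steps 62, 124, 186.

State at t = 1.3223 s:
  b1     pos=(+0.000,+0.036) vel=(+0.000,+0.000) ωy=+0.00 pitch=+0.0°
  b2     pos=(+0.084,+0.038) vel=(+0.000,+0.000) ωy=+0.00 pitch=+90.0°

Key-timestep trajectory:
   step    t(s)  b1.x    b1.z    b1.vx   b1.vz   b2.x    b2.z    b2.vx   b2.vz 
     62  0.2562   +0.000  +0.036  +0.000  +0.000   +0.041  +0.108  +0.002  +0.000
    124  0.5124   +0.000  +0.036  +0.000  +0.000   +0.043  +0.108  +0.021  -0.001
    186  0.7686   +0.000  +0.036  +0.000  +0.000   +0.063  +0.100  +0.172  -0.139


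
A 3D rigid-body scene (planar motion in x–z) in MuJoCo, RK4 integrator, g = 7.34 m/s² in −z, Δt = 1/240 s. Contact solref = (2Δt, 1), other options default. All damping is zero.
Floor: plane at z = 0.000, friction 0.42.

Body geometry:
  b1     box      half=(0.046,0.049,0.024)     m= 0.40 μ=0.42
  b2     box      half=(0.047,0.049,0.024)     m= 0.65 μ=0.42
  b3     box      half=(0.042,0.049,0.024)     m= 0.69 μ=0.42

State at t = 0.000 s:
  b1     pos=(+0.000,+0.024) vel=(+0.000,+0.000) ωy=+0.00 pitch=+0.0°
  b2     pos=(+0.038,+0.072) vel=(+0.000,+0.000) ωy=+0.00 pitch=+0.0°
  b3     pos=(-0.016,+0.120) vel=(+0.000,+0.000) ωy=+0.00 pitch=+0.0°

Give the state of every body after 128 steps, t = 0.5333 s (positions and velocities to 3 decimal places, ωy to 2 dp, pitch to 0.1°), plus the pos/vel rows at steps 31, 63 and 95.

State at t = 0.5333 s:
  b1     pos=(+0.000,+0.024) vel=(+0.000,+0.000) ωy=+0.00 pitch=+0.0°
  b2     pos=(+0.038,+0.072) vel=(+0.000,+0.000) ωy=+0.00 pitch=+0.0°
  b3     pos=(-0.120,+0.024) vel=(+0.000,+0.001) ωy=+0.01 pitch=+180.0°

Key-timestep trajectory:
   step    t(s)  b1.x    b1.z    b1.vx   b1.vz   b2.x    b2.z    b2.vx   b2.vz   b3.x    b3.z    b3.vx   b3.vz 
     31  0.1292   +0.000  +0.024  +0.000  +0.000   +0.038  +0.072  +0.001  +0.000   -0.024  +0.116  -0.132  -0.095
     63  0.2625   +0.000  +0.024  +0.000  +0.000   +0.038  +0.072  +0.000  +0.000   -0.051  +0.093  -0.295  -0.113
     95  0.3958   +0.000  +0.024  +0.000  +0.000   +0.038  +0.072  +0.000  +0.000   -0.098  +0.048  -0.365  -0.756


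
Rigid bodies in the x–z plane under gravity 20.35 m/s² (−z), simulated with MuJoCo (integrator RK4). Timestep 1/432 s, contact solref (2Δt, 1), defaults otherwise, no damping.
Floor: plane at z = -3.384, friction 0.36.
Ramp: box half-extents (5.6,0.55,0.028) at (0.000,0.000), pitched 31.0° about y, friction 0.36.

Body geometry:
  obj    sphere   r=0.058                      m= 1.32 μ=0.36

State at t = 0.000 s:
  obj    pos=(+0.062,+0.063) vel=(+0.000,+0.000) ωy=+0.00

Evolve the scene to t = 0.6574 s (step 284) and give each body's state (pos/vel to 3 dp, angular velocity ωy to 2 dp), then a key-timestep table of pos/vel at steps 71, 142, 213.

State at t = 0.6574 s:
  obj    pos=(+1.449,-0.770) vel=(+4.219,-2.535) ωy=+84.85

Key-timestep trajectory:
   step    t(s)  obj.x    obj.z    obj.vx   obj.vz 
     71  0.1644   +0.149  +0.011  +1.055  -0.634
    142  0.3287   +0.409  -0.145  +2.109  -1.268
    213  0.4931   +0.842  -0.406  +3.164  -1.901


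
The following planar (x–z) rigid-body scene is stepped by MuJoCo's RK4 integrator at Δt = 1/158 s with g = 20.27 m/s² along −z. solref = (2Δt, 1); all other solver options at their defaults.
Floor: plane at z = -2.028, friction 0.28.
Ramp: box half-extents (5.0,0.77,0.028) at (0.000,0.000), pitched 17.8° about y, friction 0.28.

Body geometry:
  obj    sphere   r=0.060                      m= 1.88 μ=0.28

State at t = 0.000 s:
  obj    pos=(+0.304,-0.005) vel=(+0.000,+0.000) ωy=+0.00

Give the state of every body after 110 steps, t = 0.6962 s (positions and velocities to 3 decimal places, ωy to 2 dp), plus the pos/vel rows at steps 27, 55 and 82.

State at t = 0.6962 s:
  obj    pos=(+1.325,-0.333) vel=(+2.934,-0.942) ωy=+51.34

Key-timestep trajectory:
   step    t(s)  obj.x    obj.z    obj.vx   obj.vz 
     27  0.1709   +0.366  -0.025  +0.720  -0.231
     55  0.3481   +0.559  -0.087  +1.467  -0.471
     82  0.5190   +0.872  -0.187  +2.187  -0.702


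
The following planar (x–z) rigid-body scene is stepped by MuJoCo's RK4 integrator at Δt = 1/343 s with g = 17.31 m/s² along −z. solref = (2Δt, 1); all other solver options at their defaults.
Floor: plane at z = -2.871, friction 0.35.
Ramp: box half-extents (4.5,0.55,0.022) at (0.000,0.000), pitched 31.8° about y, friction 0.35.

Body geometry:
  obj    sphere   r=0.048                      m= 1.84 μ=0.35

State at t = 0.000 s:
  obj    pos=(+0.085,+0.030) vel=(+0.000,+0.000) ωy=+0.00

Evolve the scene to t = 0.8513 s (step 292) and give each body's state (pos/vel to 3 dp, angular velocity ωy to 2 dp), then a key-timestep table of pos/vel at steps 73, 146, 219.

State at t = 0.8513 s:
  obj    pos=(+2.092,-1.214) vel=(+4.714,-2.923) ωy=+115.54

Key-timestep trajectory:
   step    t(s)  obj.x    obj.z    obj.vx   obj.vz 
     73  0.2128   +0.210  -0.048  +1.179  -0.731
    146  0.4257   +0.587  -0.281  +2.357  -1.461
    219  0.6385   +1.214  -0.670  +3.536  -2.192


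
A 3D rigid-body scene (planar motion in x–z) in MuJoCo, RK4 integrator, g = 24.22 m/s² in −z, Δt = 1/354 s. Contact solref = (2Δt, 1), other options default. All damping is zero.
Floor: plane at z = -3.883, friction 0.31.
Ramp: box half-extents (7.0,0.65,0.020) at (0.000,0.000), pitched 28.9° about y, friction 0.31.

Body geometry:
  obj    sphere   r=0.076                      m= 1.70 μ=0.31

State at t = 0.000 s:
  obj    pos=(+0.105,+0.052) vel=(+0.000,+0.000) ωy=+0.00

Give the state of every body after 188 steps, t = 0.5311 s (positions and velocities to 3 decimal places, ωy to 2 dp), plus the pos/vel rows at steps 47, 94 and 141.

State at t = 0.5311 s:
  obj    pos=(+1.137,-0.518) vel=(+3.887,-2.146) ωy=+58.41

Key-timestep trajectory:
   step    t(s)  obj.x    obj.z    obj.vx   obj.vz 
     47  0.1328   +0.169  +0.016  +0.972  -0.537
     94  0.2655   +0.363  -0.091  +1.944  -1.073
    141  0.3983   +0.686  -0.269  +2.916  -1.609


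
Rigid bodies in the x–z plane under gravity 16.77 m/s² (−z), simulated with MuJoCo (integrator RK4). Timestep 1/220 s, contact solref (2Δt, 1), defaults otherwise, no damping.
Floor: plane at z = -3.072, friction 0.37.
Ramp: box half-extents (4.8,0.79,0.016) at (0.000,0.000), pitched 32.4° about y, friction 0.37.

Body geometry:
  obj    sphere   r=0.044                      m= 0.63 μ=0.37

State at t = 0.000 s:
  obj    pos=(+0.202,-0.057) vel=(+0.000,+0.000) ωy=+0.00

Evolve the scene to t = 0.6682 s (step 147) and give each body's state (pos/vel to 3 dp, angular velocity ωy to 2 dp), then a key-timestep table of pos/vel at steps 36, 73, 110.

State at t = 0.6682 s:
  obj    pos=(+1.412,-0.825) vel=(+3.621,-2.298) ωy=+97.45

Key-timestep trajectory:
   step    t(s)  obj.x    obj.z    obj.vx   obj.vz 
     36  0.1636   +0.275  -0.103  +0.887  -0.563
     73  0.3318   +0.500  -0.247  +1.798  -1.141
    110  0.5000   +0.879  -0.487  +2.710  -1.720


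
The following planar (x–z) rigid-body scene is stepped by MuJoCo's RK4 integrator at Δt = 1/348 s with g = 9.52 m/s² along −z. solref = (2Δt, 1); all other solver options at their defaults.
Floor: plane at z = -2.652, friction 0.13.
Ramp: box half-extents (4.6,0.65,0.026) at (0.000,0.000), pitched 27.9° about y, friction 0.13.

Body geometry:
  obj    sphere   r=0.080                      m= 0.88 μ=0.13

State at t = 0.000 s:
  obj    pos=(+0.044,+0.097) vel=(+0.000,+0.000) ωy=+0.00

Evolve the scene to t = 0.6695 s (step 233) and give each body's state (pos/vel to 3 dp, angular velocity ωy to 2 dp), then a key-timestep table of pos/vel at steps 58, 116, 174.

State at t = 0.6695 s:
  obj    pos=(+0.710,-0.256) vel=(+1.990,-1.051) ωy=+22.89

Key-timestep trajectory:
   step    t(s)  obj.x    obj.z    obj.vx   obj.vz 
     58  0.1667   +0.085  +0.075  +0.494  -0.265
    116  0.3333   +0.209  +0.009  +0.993  -0.518
    174  0.5000   +0.415  -0.100  +1.486  -0.783


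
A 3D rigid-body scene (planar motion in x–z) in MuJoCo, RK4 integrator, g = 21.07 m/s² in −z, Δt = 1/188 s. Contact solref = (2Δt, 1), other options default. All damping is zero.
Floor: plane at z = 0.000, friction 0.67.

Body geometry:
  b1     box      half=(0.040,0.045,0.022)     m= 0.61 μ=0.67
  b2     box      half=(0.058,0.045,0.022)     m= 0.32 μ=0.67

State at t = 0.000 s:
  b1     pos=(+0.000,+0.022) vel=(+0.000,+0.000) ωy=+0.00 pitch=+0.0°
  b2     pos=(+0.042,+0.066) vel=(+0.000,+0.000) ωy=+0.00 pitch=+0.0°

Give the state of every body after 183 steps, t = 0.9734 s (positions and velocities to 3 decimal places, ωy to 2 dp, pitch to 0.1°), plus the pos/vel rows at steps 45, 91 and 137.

State at t = 0.9734 s:
  b1     pos=(+0.000,+0.022) vel=(+0.000,+0.000) ωy=+0.00 pitch=+0.0°
  b2     pos=(+0.058,+0.057) vel=(+0.000,-0.001) ωy=-0.03 pitch=+46.3°

Key-timestep trajectory:
   step    t(s)  b1.x    b1.z    b1.vx   b1.vz   b2.x    b2.z    b2.vx   b2.vz 
     45  0.2394   +0.000  +0.022  +0.000  +0.000   +0.065  +0.060  +0.028  +0.017
     91  0.4840   +0.000  +0.022  +0.000  +0.000   +0.057  +0.057  +0.000  -0.001
    137  0.7287   +0.000  +0.022  +0.000  +0.000   +0.057  +0.057  +0.000  -0.001


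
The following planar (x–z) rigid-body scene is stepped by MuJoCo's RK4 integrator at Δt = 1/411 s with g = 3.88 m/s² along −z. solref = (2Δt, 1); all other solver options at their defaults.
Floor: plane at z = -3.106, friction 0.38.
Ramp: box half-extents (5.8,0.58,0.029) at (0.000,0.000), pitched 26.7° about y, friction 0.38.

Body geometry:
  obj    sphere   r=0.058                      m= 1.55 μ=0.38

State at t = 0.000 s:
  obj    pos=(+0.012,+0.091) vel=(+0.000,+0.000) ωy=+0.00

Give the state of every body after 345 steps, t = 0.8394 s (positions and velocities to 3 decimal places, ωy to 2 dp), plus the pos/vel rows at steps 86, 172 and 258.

State at t = 0.8394 s:
  obj    pos=(+0.404,-0.106) vel=(+0.934,-0.470) ωy=+18.02

Key-timestep trajectory:
   step    t(s)  obj.x    obj.z    obj.vx   obj.vz 
     86  0.2092   +0.036  +0.079  +0.233  -0.117
    172  0.4185   +0.110  +0.042  +0.466  -0.234
    258  0.6277   +0.231  -0.019  +0.698  -0.351


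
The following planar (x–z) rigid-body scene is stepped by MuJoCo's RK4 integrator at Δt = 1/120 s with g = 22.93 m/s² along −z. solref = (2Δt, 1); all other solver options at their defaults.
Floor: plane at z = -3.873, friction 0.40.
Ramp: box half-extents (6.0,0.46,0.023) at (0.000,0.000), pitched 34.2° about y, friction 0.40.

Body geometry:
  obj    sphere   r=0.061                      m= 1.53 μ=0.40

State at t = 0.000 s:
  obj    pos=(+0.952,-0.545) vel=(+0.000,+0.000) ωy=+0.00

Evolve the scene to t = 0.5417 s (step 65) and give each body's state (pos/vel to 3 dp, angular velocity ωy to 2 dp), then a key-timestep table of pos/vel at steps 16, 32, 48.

State at t = 0.5417 s:
  obj    pos=(+2.069,-1.304) vel=(+4.123,-2.802) ωy=+81.71

Key-timestep trajectory:
   step    t(s)  obj.x    obj.z    obj.vx   obj.vz 
     16  0.1333   +1.020  -0.591  +1.015  -0.689
     32  0.2667   +1.223  -0.729  +2.030  -1.380
     48  0.4000   +1.561  -0.959  +3.045  -2.069


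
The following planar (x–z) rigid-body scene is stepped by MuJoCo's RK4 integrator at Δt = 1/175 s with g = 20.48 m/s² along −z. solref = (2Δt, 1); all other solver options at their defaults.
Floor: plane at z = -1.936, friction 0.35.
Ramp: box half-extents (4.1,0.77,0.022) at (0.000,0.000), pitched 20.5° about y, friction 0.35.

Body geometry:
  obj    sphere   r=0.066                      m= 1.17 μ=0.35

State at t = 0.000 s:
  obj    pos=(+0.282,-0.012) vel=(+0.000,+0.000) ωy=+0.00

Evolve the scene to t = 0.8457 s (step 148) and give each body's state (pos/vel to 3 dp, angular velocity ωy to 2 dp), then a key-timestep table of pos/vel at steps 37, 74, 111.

State at t = 0.8457 s:
  obj    pos=(+1.998,-0.653) vel=(+4.058,-1.517) ωy=+65.63

Key-timestep trajectory:
   step    t(s)  obj.x    obj.z    obj.vx   obj.vz 
     37  0.2114   +0.389  -0.052  +1.015  -0.379
     74  0.4229   +0.711  -0.172  +2.029  -0.759
    111  0.6343   +1.248  -0.373  +3.044  -1.138


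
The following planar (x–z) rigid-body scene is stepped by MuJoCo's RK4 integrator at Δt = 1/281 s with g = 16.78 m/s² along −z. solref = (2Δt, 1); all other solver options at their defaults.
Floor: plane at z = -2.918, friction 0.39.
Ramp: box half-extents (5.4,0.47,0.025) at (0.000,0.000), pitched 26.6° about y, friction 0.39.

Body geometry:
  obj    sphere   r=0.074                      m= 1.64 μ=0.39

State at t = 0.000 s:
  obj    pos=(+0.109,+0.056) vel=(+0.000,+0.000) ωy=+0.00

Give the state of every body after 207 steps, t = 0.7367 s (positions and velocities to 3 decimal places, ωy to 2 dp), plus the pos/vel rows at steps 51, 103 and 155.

State at t = 0.7367 s:
  obj    pos=(+1.411,-0.596) vel=(+3.535,-1.770) ωy=+53.42

Key-timestep trajectory:
   step    t(s)  obj.x    obj.z    obj.vx   obj.vz 
     51  0.1815   +0.188  +0.017  +0.871  -0.436
    103  0.3665   +0.431  -0.105  +1.759  -0.881
    155  0.5516   +0.839  -0.310  +2.647  -1.326


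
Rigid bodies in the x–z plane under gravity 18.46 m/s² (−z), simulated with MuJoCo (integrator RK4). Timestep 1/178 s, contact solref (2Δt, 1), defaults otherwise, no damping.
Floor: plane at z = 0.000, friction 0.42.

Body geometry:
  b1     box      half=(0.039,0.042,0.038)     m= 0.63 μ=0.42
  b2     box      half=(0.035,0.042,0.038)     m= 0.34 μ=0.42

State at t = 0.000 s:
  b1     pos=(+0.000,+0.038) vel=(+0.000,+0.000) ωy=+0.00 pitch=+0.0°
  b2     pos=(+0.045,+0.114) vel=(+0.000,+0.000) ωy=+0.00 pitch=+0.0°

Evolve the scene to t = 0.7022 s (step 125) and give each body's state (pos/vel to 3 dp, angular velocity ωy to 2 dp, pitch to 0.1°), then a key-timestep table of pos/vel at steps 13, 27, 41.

State at t = 0.7022 s:
  b1     pos=(+0.000,+0.038) vel=(+0.000,+0.000) ωy=+0.00 pitch=+0.0°
  b2     pos=(+0.093,+0.035) vel=(+0.000,+0.000) ωy=+0.00 pitch=+90.0°

Key-timestep trajectory:
   step    t(s)  b1.x    b1.z    b1.vx   b1.vz   b2.x    b2.z    b2.vx   b2.vz 
     13  0.0730   +0.000  +0.038  +0.000  +0.001   +0.050  +0.113  +0.158  -0.061
     27  0.1517   +0.000  +0.038  +0.000  +0.000   +0.073  +0.095  +0.389  -0.616
     41  0.2303   +0.000  +0.038  +0.000  +0.000   +0.094  +0.032  -0.026  +0.152


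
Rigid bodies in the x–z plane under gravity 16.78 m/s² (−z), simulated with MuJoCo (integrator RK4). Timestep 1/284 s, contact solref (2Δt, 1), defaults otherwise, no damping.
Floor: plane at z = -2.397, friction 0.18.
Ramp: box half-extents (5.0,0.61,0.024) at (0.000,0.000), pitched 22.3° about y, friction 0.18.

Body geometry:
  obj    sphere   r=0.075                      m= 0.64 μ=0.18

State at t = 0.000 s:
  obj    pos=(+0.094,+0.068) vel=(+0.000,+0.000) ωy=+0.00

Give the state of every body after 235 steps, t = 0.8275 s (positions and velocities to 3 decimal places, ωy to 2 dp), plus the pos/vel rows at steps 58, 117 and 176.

State at t = 0.8275 s:
  obj    pos=(+1.535,-0.523) vel=(+3.482,-1.428) ωy=+50.17

Key-timestep trajectory:
   step    t(s)  obj.x    obj.z    obj.vx   obj.vz 
     58  0.2042   +0.182  +0.032  +0.860  -0.353
    117  0.4120   +0.451  -0.078  +1.734  -0.711
    176  0.6197   +0.902  -0.263  +2.608  -1.070


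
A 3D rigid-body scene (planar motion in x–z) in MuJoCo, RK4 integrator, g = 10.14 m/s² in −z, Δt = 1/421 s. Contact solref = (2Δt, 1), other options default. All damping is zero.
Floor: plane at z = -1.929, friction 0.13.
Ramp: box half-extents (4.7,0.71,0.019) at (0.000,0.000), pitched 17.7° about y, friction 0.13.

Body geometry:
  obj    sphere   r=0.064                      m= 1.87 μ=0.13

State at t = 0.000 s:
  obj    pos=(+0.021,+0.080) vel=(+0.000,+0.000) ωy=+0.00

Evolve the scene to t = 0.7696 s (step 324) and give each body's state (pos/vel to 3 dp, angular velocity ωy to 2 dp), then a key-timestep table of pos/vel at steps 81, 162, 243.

State at t = 0.7696 s:
  obj    pos=(+0.642,-0.118) vel=(+1.615,-0.515) ωy=+26.48

Key-timestep trajectory:
   step    t(s)  obj.x    obj.z    obj.vx   obj.vz 
     81  0.1924   +0.060  +0.068  +0.404  -0.129
    162  0.3848   +0.176  +0.031  +0.807  -0.258
    243  0.5772   +0.371  -0.031  +1.211  -0.386


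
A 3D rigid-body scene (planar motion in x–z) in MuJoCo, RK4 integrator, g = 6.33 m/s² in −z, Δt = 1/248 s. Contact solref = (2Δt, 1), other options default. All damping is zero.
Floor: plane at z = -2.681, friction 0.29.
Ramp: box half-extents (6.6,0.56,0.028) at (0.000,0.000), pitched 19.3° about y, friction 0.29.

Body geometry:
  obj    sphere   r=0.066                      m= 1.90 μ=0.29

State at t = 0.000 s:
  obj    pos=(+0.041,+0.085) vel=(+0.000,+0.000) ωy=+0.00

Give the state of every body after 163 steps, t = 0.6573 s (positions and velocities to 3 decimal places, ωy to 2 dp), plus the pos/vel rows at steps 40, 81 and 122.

State at t = 0.6573 s:
  obj    pos=(+0.346,-0.021) vel=(+0.927,-0.325) ωy=+14.88

Key-timestep trajectory:
   step    t(s)  obj.x    obj.z    obj.vx   obj.vz 
     40  0.1613   +0.059  +0.079  +0.228  -0.080
     81  0.3266   +0.116  +0.059  +0.461  -0.161
    122  0.4919   +0.212  +0.025  +0.694  -0.243


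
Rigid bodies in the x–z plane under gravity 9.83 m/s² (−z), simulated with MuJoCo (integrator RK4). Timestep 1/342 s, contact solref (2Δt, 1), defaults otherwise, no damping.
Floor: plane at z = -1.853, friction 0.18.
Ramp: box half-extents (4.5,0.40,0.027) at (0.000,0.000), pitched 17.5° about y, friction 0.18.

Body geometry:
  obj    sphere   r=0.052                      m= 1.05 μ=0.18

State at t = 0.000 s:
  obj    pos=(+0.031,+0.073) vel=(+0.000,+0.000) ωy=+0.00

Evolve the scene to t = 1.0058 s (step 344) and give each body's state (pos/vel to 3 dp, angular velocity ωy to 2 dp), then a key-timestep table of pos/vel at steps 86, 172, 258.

State at t = 1.0058 s:
  obj    pos=(+1.050,-0.248) vel=(+2.026,-0.639) ωy=+40.84

Key-timestep trajectory:
   step    t(s)  obj.x    obj.z    obj.vx   obj.vz 
     86  0.2515   +0.095  +0.053  +0.506  -0.160
    172  0.5029   +0.286  -0.007  +1.013  -0.319
    258  0.7544   +0.604  -0.108  +1.519  -0.479


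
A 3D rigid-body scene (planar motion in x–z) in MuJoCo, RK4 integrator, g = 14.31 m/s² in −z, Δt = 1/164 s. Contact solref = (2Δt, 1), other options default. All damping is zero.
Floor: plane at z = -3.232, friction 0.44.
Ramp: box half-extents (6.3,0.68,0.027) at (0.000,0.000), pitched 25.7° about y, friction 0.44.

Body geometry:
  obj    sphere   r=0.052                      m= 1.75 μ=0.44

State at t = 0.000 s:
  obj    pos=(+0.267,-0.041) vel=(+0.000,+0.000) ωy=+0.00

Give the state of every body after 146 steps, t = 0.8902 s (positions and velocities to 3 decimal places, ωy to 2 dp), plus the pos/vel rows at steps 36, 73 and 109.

State at t = 0.8902 s:
  obj    pos=(+1.850,-0.803) vel=(+3.556,-1.711) ωy=+75.87

Key-timestep trajectory:
   step    t(s)  obj.x    obj.z    obj.vx   obj.vz 
     36  0.2195   +0.363  -0.087  +0.877  -0.422
     73  0.4451   +0.663  -0.231  +1.778  -0.856
    109  0.6646   +1.149  -0.465  +2.655  -1.278


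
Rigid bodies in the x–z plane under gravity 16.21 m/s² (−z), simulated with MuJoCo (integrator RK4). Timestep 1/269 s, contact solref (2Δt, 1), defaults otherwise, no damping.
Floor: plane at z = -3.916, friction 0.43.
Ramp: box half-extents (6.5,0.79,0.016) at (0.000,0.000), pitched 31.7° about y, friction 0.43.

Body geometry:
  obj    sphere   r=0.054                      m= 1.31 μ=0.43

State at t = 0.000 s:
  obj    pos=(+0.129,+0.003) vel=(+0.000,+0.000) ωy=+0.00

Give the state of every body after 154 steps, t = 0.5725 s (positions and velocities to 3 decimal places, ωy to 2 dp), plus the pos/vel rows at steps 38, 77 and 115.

State at t = 0.5725 s:
  obj    pos=(+0.977,-0.521) vel=(+2.964,-1.830) ωy=+64.49

Key-timestep trajectory:
   step    t(s)  obj.x    obj.z    obj.vx   obj.vz 
     38  0.1413   +0.181  -0.029  +0.731  -0.452
     77  0.2862   +0.341  -0.128  +1.482  -0.915
    115  0.4275   +0.602  -0.290  +2.213  -1.367


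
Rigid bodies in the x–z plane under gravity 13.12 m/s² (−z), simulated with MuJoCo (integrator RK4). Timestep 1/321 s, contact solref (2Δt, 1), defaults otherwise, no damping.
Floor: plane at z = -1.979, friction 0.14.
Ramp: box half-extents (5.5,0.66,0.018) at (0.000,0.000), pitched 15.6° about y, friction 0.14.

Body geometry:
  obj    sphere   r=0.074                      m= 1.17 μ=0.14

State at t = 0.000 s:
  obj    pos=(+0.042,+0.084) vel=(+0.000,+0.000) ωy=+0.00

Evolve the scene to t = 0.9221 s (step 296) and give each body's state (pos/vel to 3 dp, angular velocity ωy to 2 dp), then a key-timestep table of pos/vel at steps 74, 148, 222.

State at t = 0.9221 s:
  obj    pos=(+1.074,-0.204) vel=(+2.238,-0.625) ωy=+31.40

Key-timestep trajectory:
   step    t(s)  obj.x    obj.z    obj.vx   obj.vz 
     74  0.2305   +0.106  +0.066  +0.560  -0.156
    148  0.4611   +0.300  +0.012  +1.119  -0.312
    222  0.6916   +0.623  -0.078  +1.679  -0.469


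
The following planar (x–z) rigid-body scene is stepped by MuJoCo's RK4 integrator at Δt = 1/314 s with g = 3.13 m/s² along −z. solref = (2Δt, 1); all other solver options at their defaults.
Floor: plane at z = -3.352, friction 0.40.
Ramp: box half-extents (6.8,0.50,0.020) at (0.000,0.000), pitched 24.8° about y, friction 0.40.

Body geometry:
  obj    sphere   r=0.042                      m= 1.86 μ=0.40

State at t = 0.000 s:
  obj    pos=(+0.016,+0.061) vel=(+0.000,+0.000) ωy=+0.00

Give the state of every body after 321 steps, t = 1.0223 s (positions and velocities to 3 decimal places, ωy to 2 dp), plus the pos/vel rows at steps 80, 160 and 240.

State at t = 1.0223 s:
  obj    pos=(+0.461,-0.145) vel=(+0.870,-0.402) ωy=+22.82

Key-timestep trajectory:
   step    t(s)  obj.x    obj.z    obj.vx   obj.vz 
     80  0.2548   +0.044  +0.048  +0.217  -0.100
    160  0.5096   +0.127  +0.010  +0.434  -0.200
    240  0.7643   +0.265  -0.054  +0.651  -0.301


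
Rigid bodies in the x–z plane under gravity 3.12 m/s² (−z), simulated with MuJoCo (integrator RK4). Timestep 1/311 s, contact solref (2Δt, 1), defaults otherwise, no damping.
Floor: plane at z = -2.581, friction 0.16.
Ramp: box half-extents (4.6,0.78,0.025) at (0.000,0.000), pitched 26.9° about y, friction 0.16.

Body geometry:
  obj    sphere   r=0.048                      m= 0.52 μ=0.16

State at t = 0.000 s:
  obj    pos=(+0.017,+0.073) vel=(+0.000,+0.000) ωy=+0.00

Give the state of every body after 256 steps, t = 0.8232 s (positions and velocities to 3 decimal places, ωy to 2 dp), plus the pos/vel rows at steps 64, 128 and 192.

State at t = 0.8232 s:
  obj    pos=(+0.322,-0.081) vel=(+0.740,-0.376) ωy=+17.29

Key-timestep trajectory:
   step    t(s)  obj.x    obj.z    obj.vx   obj.vz 
     64  0.2058   +0.036  +0.064  +0.185  -0.094
    128  0.4116   +0.093  +0.035  +0.370  -0.188
    192  0.6174   +0.189  -0.014  +0.555  -0.282
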